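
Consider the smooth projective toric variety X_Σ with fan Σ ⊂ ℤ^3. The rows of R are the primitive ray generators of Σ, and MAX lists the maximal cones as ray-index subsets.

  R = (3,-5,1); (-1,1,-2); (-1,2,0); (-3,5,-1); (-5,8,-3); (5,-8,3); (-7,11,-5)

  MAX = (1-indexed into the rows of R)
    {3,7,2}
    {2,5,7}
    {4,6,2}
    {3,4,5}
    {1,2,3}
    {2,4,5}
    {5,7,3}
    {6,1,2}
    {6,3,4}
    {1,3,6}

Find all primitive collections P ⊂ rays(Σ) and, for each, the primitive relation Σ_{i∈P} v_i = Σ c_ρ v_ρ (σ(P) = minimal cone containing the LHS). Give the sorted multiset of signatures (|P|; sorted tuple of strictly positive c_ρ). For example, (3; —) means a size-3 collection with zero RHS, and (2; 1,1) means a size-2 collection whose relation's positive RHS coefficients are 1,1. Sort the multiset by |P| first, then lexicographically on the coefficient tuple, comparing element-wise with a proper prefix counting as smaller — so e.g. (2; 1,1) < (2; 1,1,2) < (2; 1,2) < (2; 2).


Σ has 9 primitive collections:

  • {1,4}:  v_{1} + v_{4} = 0  so sig = (2; —)
  • {5,6}:  v_{5} + v_{6} = 0  so sig = (2; —)
  • {1,5}:  v_{1} + v_{5} = v_{2} + v_{3}  so sig = (2; 1,1)
  • {6,7}:  v_{6} + v_{7} = v_{2} + v_{3}  so sig = (2; 1,1)
  • {4,7}:  v_{4} + v_{7} = 2·v_{5}  so sig = (2; 2)
  • {1,7}:  v_{1} + v_{7} = 2·v_{2} + 2·v_{3}  so sig = (2; 2,2)
  • {2,3,4}:  v_{2} + v_{3} + v_{4} = v_{5}  so sig = (3; 1)
  • {2,3,5}:  v_{2} + v_{3} + v_{5} = v_{7}  so sig = (3; 1)
  • {2,3,6}:  v_{2} + v_{3} + v_{6} = v_{1}  so sig = (3; 1)

so the primitive-relation signature multiset is
[(2; —), (2; —), (2; 1,1), (2; 1,1), (2; 2), (2; 2,2), (3; 1), (3; 1), (3; 1)]


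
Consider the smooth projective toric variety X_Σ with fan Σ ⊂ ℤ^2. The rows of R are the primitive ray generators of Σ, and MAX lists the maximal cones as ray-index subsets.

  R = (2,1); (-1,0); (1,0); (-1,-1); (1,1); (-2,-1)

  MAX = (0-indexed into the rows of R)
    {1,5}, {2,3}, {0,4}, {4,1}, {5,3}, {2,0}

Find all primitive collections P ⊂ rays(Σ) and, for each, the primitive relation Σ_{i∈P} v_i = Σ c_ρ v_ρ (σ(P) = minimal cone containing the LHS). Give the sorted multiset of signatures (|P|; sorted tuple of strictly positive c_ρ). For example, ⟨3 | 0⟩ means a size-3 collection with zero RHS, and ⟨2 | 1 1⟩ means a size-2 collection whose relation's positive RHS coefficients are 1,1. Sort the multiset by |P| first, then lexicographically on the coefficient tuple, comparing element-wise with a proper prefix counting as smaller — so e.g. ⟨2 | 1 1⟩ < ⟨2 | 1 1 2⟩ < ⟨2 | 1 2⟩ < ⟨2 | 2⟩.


The 9 primitive collections of Σ (r=6, n=2):

  P={0,5}:  v_{0} + v_{5} = 0 — sig = ⟨2 | 0⟩
  P={1,2}:  v_{1} + v_{2} = 0 — sig = ⟨2 | 0⟩
  P={3,4}:  v_{3} + v_{4} = 0 — sig = ⟨2 | 0⟩
  P={0,1}:  v_{0} + v_{1} = v_{4} — sig = ⟨2 | 1⟩
  P={0,3}:  v_{0} + v_{3} = v_{2} — sig = ⟨2 | 1⟩
  P={1,3}:  v_{1} + v_{3} = v_{5} — sig = ⟨2 | 1⟩
  P={2,4}:  v_{2} + v_{4} = v_{0} — sig = ⟨2 | 1⟩
  P={2,5}:  v_{2} + v_{5} = v_{3} — sig = ⟨2 | 1⟩
  P={4,5}:  v_{4} + v_{5} = v_{1} — sig = ⟨2 | 1⟩

Hence PRS(X_Σ) =
    |P|=2: 9 collections, coeffs (), (), (), (1), (1), (1), (1), (1), (1)


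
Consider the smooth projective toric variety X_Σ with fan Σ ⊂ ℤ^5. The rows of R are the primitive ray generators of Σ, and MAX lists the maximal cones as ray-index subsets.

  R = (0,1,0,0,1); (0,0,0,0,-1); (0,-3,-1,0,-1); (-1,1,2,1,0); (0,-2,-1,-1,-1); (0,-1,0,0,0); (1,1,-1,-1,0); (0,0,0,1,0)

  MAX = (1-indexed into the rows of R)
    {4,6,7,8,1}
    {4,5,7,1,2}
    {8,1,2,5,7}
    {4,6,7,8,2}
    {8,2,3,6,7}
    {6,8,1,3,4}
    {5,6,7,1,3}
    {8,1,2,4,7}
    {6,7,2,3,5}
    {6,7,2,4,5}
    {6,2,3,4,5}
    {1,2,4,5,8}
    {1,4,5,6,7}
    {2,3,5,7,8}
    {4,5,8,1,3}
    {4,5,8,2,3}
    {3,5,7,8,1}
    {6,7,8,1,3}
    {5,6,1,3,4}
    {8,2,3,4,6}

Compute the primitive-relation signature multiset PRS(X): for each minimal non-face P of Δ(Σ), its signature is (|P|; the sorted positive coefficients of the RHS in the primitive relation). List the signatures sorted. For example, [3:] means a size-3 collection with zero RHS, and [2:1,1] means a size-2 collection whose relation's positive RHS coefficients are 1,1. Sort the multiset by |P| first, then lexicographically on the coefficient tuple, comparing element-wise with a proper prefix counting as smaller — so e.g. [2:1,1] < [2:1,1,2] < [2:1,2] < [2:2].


Δ(Σ) — 8 vertices, 5 min non-faces:

  P={1,2,6}:  v_{1} + v_{2} + v_{6} = 0  ⇒ sig = [3:]
  P={5,6,8}:  v_{5} + v_{6} + v_{8} = v_{3}  ⇒ sig = [3:1]
  P={1,2,3}:  v_{1} + v_{2} + v_{3} = v_{5} + v_{8}  ⇒ sig = [3:1,1]
  P={3,4,7}:  v_{3} + v_{4} + v_{7} = v_{2} + v_{6}  ⇒ sig = [3:1,1]
  P={4,5,7,8}:  v_{4} + v_{5} + v_{7} + v_{8} = v_{2}  ⇒ sig = [4:1]

Sorted signature multiset PRS(X):
    |P|=3: 4 collections, coeffs (), (1), (1,1), (1,1)
    |P|=4: 1 collection, coeffs (1)


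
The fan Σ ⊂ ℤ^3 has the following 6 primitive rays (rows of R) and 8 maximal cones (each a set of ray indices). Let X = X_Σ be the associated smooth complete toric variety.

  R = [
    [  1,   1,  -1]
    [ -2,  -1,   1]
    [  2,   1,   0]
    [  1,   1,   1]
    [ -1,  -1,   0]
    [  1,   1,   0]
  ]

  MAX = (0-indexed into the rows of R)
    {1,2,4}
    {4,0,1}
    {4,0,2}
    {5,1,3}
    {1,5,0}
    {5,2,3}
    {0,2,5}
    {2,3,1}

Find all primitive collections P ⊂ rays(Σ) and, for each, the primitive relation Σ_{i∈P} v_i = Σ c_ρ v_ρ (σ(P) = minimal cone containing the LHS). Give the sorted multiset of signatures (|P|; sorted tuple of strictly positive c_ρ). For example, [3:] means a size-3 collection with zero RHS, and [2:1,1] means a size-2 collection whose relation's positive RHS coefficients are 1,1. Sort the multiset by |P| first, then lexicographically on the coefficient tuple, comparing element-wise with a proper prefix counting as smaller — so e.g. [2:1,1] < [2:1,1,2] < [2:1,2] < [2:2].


Primitive collections (5):

  P = {4,5}:  v_{4} + v_{5} = 0  so sig = [2:]
  P = {3,4}:  v_{3} + v_{4} = v_{1} + v_{2}  so sig = [2:1,1]
  P = {0,3}:  v_{0} + v_{3} = 2·v_{5}  so sig = [2:2]
  P = {0,1,2}:  v_{0} + v_{1} + v_{2} = v_{5}  so sig = [3:1]
  P = {1,2,5}:  v_{1} + v_{2} + v_{5} = v_{3}  so sig = [3:1]

Signatures (|P|; sorted positive RHS coefficients), sorted:
{ [2:],  [2:1,1],  [2:2],  [3:1] ×2 }


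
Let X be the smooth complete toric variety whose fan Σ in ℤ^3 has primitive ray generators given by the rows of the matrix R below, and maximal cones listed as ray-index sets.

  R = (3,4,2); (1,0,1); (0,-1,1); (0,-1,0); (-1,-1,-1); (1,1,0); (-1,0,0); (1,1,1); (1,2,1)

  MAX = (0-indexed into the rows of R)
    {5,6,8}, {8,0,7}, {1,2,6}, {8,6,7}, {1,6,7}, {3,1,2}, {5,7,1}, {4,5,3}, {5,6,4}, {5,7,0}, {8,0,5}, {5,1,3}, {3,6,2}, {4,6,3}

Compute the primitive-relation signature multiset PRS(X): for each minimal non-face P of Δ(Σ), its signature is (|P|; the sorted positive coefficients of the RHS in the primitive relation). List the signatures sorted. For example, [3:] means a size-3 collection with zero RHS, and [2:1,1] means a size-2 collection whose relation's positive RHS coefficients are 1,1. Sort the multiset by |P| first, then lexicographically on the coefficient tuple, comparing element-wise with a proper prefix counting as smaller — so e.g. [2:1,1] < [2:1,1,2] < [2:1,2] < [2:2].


Primitive collections (20):

  P={4,7}:  v_{4} + v_{7} = 0  ⇒ sig = [2:]
  P={1,4}:  v_{1} + v_{4} = v_{3}  ⇒ sig = [2:1]
  P={2,5}:  v_{2} + v_{5} = v_{1}  ⇒ sig = [2:1]
  P={3,7}:  v_{3} + v_{7} = v_{1}  ⇒ sig = [2:1]
  P={3,8}:  v_{3} + v_{8} = v_{7}  ⇒ sig = [2:1]
  P={0,4}:  v_{0} + v_{4} = v_{5} + v_{8}  ⇒ sig = [2:1,1]
  P={4,8}:  v_{4} + v_{8} = v_{5} + v_{6}  ⇒ sig = [2:1,1]
  P={2,8}:  v_{2} + v_{8} = v_{1} + v_{6} + v_{7}  ⇒ sig = [2:1,1,1]
  P={0,3}:  v_{0} + v_{3} = v_{5} + 2·v_{7}  ⇒ sig = [2:1,2]
  P={2,4}:  v_{2} + v_{4} = 2·v_{3} + v_{6}  ⇒ sig = [2:1,2]
  P={2,7}:  v_{2} + v_{7} = 2·v_{1} + v_{6}  ⇒ sig = [2:1,2]
  P={0,1}:  v_{0} + v_{1} = v_{5} + 3·v_{7}  ⇒ sig = [2:1,3]
  P={0,6}:  v_{0} + v_{6} = 2·v_{8}  ⇒ sig = [2:2]
  P={1,8}:  v_{1} + v_{8} = 2·v_{7}  ⇒ sig = [2:2]
  P={0,2}:  v_{0} + v_{2} = 3·v_{7}  ⇒ sig = [2:3]
  P={3,5,6}:  v_{3} + v_{5} + v_{6} = 0  ⇒ sig = [3:]
  P={1,3,6}:  v_{1} + v_{3} + v_{6} = v_{2}  ⇒ sig = [3:1]
  P={1,5,6}:  v_{1} + v_{5} + v_{6} = v_{7}  ⇒ sig = [3:1]
  P={5,6,7}:  v_{5} + v_{6} + v_{7} = v_{8}  ⇒ sig = [3:1]
  P={5,7,8}:  v_{5} + v_{7} + v_{8} = v_{0}  ⇒ sig = [3:1]

Signatures (|P|; sorted positive RHS coefficients), sorted:
    [2:]
    [2:1]
    [2:1]
    [2:1]
    [2:1]
    [2:1,1]
    [2:1,1]
    [2:1,1,1]
    [2:1,2]
    [2:1,2]
    [2:1,2]
    [2:1,3]
    [2:2]
    [2:2]
    [2:3]
    [3:]
    [3:1]
    [3:1]
    [3:1]
    [3:1]


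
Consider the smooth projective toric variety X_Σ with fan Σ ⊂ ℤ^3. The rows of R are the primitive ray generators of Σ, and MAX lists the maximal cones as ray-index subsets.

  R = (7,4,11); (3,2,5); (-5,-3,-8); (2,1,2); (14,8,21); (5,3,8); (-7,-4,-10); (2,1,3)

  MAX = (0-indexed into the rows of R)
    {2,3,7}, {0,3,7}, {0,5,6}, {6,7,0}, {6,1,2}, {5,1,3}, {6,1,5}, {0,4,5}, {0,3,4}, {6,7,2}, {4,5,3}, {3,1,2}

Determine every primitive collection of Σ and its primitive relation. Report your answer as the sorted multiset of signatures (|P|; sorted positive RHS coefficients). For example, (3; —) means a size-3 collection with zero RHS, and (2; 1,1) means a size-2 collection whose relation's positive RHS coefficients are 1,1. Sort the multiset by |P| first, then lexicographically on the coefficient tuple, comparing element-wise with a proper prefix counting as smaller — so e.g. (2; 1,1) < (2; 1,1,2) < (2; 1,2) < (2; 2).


11 collections generate NE(X_Σ); each relation:

  P={2,5}:  v_{2} + v_{5} = 0  ⟹  sig = (2; —)
  P={0,2}:  v_{0} + v_{2} = v_{7}  ⟹  sig = (2; 1)
  P={1,7}:  v_{1} + v_{7} = v_{5}  ⟹  sig = (2; 1)
  P={3,6}:  v_{3} + v_{6} = v_{2}  ⟹  sig = (2; 1)
  P={4,6}:  v_{4} + v_{6} = v_{0}  ⟹  sig = (2; 1)
  P={5,7}:  v_{5} + v_{7} = v_{0}  ⟹  sig = (2; 1)
  P={2,4}:  v_{2} + v_{4} = v_{0} + v_{3}  ⟹  sig = (2; 1,1)
  P={4,7}:  v_{4} + v_{7} = 2·v_{0} + v_{3}  ⟹  sig = (2; 1,2)
  P={1,4}:  v_{1} + v_{4} = v_{3} + 3·v_{5}  ⟹  sig = (2; 1,3)
  P={0,1}:  v_{0} + v_{1} = 2·v_{5}  ⟹  sig = (2; 2)
  P={0,3,5}:  v_{0} + v_{3} + v_{5} = v_{4}  ⟹  sig = (3; 1)

Sorted signature multiset PRS(X):
    (2; —)
    (2; 1)
    (2; 1)
    (2; 1)
    (2; 1)
    (2; 1)
    (2; 1,1)
    (2; 1,2)
    (2; 1,3)
    (2; 2)
    (3; 1)


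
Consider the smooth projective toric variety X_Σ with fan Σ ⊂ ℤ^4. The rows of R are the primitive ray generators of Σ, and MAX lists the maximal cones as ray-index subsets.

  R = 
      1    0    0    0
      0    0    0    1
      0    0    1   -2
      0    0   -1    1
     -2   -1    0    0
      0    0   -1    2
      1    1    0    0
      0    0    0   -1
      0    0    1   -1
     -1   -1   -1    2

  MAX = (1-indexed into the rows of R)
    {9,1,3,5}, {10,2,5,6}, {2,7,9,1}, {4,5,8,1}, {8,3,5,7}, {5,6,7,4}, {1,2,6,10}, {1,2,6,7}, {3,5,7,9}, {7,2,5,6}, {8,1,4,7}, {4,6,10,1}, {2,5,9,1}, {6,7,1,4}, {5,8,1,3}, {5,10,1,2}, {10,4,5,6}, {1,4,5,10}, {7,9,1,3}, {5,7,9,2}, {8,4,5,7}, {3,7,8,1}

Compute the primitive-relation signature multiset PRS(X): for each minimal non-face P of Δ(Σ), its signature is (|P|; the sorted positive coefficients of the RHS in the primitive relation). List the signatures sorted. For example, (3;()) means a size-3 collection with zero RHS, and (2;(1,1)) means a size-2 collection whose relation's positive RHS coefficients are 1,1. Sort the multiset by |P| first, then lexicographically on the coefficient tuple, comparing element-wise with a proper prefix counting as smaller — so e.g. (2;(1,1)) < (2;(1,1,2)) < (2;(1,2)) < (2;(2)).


Minimal non-faces — 15 found among 10 rays, 22 max cones:

  P={2,8}:  v_{2} + v_{8} = 0 ; sig = (2;())
  P={3,6}:  v_{3} + v_{6} = 0 ; sig = (2;())
  P={4,9}:  v_{4} + v_{9} = 0 ; sig = (2;())
  P={2,3}:  v_{2} + v_{3} = v_{9} ; sig = (2;(1))
  P={2,4}:  v_{2} + v_{4} = v_{6} ; sig = (2;(1))
  P={3,4}:  v_{3} + v_{4} = v_{8} ; sig = (2;(1))
  P={6,8}:  v_{6} + v_{8} = v_{4} ; sig = (2;(1))
  P={6,9}:  v_{6} + v_{9} = v_{2} ; sig = (2;(1))
  P={7,10}:  v_{7} + v_{10} = v_{6} ; sig = (2;(1))
  P={8,9}:  v_{8} + v_{9} = v_{3} ; sig = (2;(1))
  P={3,10}:  v_{3} + v_{10} = v_{1} + v_{5} ; sig = (2;(1,1))
  P={8,10}:  v_{8} + v_{10} = v_{1} + v_{4} + v_{5} ; sig = (2;(1,1,1))
  P={9,10}:  v_{9} + v_{10} = v_{1} + v_{2} + v_{5} ; sig = (2;(1,1,1))
  P={1,5,7}:  v_{1} + v_{5} + v_{7} = 0 ; sig = (3;())
  P={1,5,6}:  v_{1} + v_{5} + v_{6} = v_{10} ; sig = (3;(1))

Signatures (|P|; sorted positive RHS coefficients), sorted:
    |P|=2: 13 collections, coeffs (), (), (), (1), (1), (1), (1), (1), (1), (1), (1,1), (1,1,1), (1,1,1)
    |P|=3: 2 collections, coeffs (), (1)


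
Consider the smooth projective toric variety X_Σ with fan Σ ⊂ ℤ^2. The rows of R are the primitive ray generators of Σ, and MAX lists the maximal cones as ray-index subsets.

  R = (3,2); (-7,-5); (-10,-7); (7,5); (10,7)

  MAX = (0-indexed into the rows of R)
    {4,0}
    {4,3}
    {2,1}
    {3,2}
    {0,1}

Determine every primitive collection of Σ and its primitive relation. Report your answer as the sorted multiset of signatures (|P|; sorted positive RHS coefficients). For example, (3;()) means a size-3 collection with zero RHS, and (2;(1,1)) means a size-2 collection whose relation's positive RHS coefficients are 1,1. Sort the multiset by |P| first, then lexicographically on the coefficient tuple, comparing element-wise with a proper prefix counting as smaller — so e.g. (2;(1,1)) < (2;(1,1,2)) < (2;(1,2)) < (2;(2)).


The 5 primitive collections of Σ (r=5, n=2):

  P = {1,3}:  v_{1} + v_{3} = 0  →  sig = (2;())
  P = {2,4}:  v_{2} + v_{4} = 0  →  sig = (2;())
  P = {0,2}:  v_{0} + v_{2} = v_{1}  →  sig = (2;(1))
  P = {0,3}:  v_{0} + v_{3} = v_{4}  →  sig = (2;(1))
  P = {1,4}:  v_{1} + v_{4} = v_{0}  →  sig = (2;(1))

Hence PRS(X_Σ) =
    |P|=2: 5 collections, coeffs (), (), (1), (1), (1)


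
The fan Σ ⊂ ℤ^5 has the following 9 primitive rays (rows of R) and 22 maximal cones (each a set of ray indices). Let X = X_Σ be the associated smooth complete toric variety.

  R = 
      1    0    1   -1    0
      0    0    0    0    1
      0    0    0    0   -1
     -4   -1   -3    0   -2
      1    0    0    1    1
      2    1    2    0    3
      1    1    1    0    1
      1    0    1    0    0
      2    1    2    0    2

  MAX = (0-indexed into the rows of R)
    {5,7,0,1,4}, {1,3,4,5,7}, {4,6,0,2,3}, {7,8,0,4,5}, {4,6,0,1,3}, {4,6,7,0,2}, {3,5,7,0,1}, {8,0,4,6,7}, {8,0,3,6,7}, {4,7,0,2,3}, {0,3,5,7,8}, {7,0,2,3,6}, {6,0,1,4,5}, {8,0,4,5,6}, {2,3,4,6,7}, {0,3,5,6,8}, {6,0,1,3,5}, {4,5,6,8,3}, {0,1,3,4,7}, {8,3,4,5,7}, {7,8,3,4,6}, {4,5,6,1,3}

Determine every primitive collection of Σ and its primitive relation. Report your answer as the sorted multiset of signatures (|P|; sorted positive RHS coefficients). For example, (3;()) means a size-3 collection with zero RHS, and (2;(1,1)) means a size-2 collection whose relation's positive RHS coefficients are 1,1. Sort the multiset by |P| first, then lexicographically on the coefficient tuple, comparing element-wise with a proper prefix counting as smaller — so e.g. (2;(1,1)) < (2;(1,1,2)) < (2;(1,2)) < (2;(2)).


Σ has 9 primitive collections:

  {1,2}:  v_{1} + v_{2} = 0  ⟹  sig = (2;())
  {1,8}:  v_{1} + v_{8} = v_{5}  ⟹  sig = (2;(1))
  {2,5}:  v_{2} + v_{5} = v_{8}  ⟹  sig = (2;(1))
  {2,8}:  v_{2} + v_{8} = v_{6} + v_{7}  ⟹  sig = (2;(1,1))
  {1,6,7}:  v_{1} + v_{6} + v_{7} = v_{8}  ⟹  sig = (3;(1))
  {5,6,7}:  v_{5} + v_{6} + v_{7} = 2·v_{8}  ⟹  sig = (3;(2))
  {0,3,4,8}:  v_{0} + v_{3} + v_{4} + v_{8} = v_{1}  ⟹  sig = (4;(1))
  {0,3,4,5}:  v_{0} + v_{3} + v_{4} + v_{5} = 2·v_{1}  ⟹  sig = (4;(2))
  {0,3,4,6,7}:  v_{0} + v_{3} + v_{4} + v_{6} + v_{7} = 0  ⟹  sig = (5;())

Signatures (|P|; sorted positive RHS coefficients), sorted:
[(2;()), (2;(1)), (2;(1)), (2;(1,1)), (3;(1)), (3;(2)), (4;(1)), (4;(2)), (5;())]


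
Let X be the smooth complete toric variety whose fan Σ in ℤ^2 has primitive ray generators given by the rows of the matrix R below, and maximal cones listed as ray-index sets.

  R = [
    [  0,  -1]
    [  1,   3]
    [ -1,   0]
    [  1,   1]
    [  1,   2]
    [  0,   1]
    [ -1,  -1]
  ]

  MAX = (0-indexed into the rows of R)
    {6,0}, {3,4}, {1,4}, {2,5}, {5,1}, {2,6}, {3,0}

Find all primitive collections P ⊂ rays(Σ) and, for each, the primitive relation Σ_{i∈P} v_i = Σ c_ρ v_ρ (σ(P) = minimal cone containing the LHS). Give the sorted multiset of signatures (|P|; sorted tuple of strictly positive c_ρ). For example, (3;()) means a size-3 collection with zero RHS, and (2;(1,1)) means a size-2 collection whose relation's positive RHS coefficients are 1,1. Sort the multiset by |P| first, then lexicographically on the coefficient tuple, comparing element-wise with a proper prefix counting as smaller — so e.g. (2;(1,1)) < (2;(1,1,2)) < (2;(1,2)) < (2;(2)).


14 minimal non-faces of Δ(Σ) (on 7 rays):

  • {0,5}:  v_{0} + v_{5} = 0  ⇒ sig = (2;())
  • {3,6}:  v_{3} + v_{6} = 0  ⇒ sig = (2;())
  • {0,1}:  v_{0} + v_{1} = v_{4}  ⇒ sig = (2;(1))
  • {0,2}:  v_{0} + v_{2} = v_{6}  ⇒ sig = (2;(1))
  • {0,4}:  v_{0} + v_{4} = v_{3}  ⇒ sig = (2;(1))
  • {2,3}:  v_{2} + v_{3} = v_{5}  ⇒ sig = (2;(1))
  • {3,5}:  v_{3} + v_{5} = v_{4}  ⇒ sig = (2;(1))
  • {4,5}:  v_{4} + v_{5} = v_{1}  ⇒ sig = (2;(1))
  • {4,6}:  v_{4} + v_{6} = v_{5}  ⇒ sig = (2;(1))
  • {5,6}:  v_{5} + v_{6} = v_{2}  ⇒ sig = (2;(1))
  • {1,3}:  v_{1} + v_{3} = 2·v_{4}  ⇒ sig = (2;(2))
  • {1,6}:  v_{1} + v_{6} = 2·v_{5}  ⇒ sig = (2;(2))
  • {2,4}:  v_{2} + v_{4} = 2·v_{5}  ⇒ sig = (2;(2))
  • {1,2}:  v_{1} + v_{2} = 3·v_{5}  ⇒ sig = (2;(3))

Hence PRS(X_Σ) =
    (2;())
    (2;())
    (2;(1))
    (2;(1))
    (2;(1))
    (2;(1))
    (2;(1))
    (2;(1))
    (2;(1))
    (2;(1))
    (2;(2))
    (2;(2))
    (2;(2))
    (2;(3))


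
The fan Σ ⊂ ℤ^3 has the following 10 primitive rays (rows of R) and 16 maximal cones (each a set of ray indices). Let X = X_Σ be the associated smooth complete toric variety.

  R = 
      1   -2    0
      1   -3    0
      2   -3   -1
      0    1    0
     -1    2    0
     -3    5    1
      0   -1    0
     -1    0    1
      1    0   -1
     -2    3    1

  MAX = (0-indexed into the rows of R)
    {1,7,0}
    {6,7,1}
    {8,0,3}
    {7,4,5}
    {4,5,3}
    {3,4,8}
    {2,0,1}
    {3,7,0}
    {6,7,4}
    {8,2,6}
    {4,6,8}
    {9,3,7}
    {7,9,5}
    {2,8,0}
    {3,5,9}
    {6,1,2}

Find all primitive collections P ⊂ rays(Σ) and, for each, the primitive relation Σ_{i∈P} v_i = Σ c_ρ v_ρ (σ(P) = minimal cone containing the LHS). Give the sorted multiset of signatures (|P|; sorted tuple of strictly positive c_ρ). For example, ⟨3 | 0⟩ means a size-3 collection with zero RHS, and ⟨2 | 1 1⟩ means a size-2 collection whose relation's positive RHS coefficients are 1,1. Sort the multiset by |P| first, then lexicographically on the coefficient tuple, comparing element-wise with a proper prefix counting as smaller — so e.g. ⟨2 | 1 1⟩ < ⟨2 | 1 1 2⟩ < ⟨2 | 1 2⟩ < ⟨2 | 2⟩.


23 minimal non-faces of Δ(Σ) (on 10 rays):

  P = {0,4}:  v_{0} + v_{4} = 0  ⟹  sig = ⟨2 | 0⟩
  P = {2,9}:  v_{2} + v_{9} = 0  ⟹  sig = ⟨2 | 0⟩
  P = {3,6}:  v_{3} + v_{6} = 0  ⟹  sig = ⟨2 | 0⟩
  P = {7,8}:  v_{7} + v_{8} = 0  ⟹  sig = ⟨2 | 0⟩
  P = {0,5}:  v_{0} + v_{5} = v_{9}  ⟹  sig = ⟨2 | 1⟩
  P = {0,6}:  v_{0} + v_{6} = v_{1}  ⟹  sig = ⟨2 | 1⟩
  P = {1,3}:  v_{1} + v_{3} = v_{0}  ⟹  sig = ⟨2 | 1⟩
  P = {1,4}:  v_{1} + v_{4} = v_{6}  ⟹  sig = ⟨2 | 1⟩
  P = {1,8}:  v_{1} + v_{8} = v_{2}  ⟹  sig = ⟨2 | 1⟩
  P = {1,9}:  v_{1} + v_{9} = v_{7}  ⟹  sig = ⟨2 | 1⟩
  P = {2,5}:  v_{2} + v_{5} = v_{4}  ⟹  sig = ⟨2 | 1⟩
  P = {2,7}:  v_{2} + v_{7} = v_{1}  ⟹  sig = ⟨2 | 1⟩
  P = {4,9}:  v_{4} + v_{9} = v_{5}  ⟹  sig = ⟨2 | 1⟩
  P = {0,9}:  v_{0} + v_{9} = v_{3} + v_{7}  ⟹  sig = ⟨2 | 1 1⟩
  P = {1,5}:  v_{1} + v_{5} = v_{4} + v_{7}  ⟹  sig = ⟨2 | 1 1⟩
  P = {2,3}:  v_{2} + v_{3} = v_{0} + v_{8}  ⟹  sig = ⟨2 | 1 1⟩
  P = {2,4}:  v_{2} + v_{4} = v_{6} + v_{8}  ⟹  sig = ⟨2 | 1 1⟩
  P = {6,9}:  v_{6} + v_{9} = v_{4} + v_{7}  ⟹  sig = ⟨2 | 1 1⟩
  P = {8,9}:  v_{8} + v_{9} = v_{3} + v_{4}  ⟹  sig = ⟨2 | 1 1⟩
  P = {5,6}:  v_{5} + v_{6} = 2·v_{4} + v_{7}  ⟹  sig = ⟨2 | 1 2⟩
  P = {5,8}:  v_{5} + v_{8} = v_{3} + 2·v_{4}  ⟹  sig = ⟨2 | 1 2⟩
  P = {3,4,7}:  v_{3} + v_{4} + v_{7} = v_{9}  ⟹  sig = ⟨3 | 1⟩
  P = {3,5,7}:  v_{3} + v_{5} + v_{7} = 2·v_{9}  ⟹  sig = ⟨3 | 2⟩

so the primitive-relation signature multiset is
    |P|=2: 21 collections, coeffs (), (), (), (), (1), (1), (1), (1), (1), (1), (1), (1), (1), (1,1), (1,1), (1,1), (1,1), (1,1), (1,1), (1,2), (1,2)
    |P|=3: 2 collections, coeffs (1), (2)


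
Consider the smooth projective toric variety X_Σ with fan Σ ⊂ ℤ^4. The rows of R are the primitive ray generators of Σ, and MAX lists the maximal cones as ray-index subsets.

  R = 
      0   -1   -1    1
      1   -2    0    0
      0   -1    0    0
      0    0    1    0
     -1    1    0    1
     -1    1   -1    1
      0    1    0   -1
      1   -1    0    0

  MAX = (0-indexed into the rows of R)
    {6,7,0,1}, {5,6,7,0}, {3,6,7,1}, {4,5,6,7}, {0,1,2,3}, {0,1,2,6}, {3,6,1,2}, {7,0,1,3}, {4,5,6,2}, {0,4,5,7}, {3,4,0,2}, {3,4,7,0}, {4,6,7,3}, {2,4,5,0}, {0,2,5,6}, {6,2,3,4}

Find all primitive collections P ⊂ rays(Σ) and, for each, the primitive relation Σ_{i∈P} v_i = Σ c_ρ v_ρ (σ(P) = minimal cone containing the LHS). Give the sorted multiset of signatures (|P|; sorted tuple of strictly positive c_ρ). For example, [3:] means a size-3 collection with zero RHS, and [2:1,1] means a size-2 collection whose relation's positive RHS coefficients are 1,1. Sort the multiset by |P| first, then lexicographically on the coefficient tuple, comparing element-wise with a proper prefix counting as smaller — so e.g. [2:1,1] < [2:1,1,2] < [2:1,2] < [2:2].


Primitive collections (6):

  P = {1,5}:  v_{1} + v_{5} = v_{0} — sig = [2:1]
  P = {2,7}:  v_{2} + v_{7} = v_{1} — sig = [2:1]
  P = {3,5}:  v_{3} + v_{5} = v_{4} — sig = [2:1]
  P = {1,4}:  v_{1} + v_{4} = v_{0} + v_{3} — sig = [2:1,1]
  P = {0,3,6}:  v_{0} + v_{3} + v_{6} = 0 — sig = [3:]
  P = {0,4,6}:  v_{0} + v_{4} + v_{6} = v_{5} — sig = [3:1]

so the primitive-relation signature multiset is
{ [2:1] ×3,  [2:1,1],  [3:],  [3:1] }


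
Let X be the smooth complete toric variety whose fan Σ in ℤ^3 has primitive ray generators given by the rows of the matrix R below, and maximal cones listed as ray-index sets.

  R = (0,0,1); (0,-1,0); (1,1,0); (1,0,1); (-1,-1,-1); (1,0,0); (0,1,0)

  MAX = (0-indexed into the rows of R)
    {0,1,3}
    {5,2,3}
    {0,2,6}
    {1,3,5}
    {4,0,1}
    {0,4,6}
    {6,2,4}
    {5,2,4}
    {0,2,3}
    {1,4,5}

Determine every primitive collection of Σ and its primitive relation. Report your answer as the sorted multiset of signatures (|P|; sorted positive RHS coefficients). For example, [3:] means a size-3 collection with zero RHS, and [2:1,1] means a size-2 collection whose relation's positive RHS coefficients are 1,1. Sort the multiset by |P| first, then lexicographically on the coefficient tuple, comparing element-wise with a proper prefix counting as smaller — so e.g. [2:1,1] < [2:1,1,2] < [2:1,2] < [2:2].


Σ has 7 primitive collections:

  {1,6}:  v_{1} + v_{6} = 0  →  sig = [2:]
  {0,5}:  v_{0} + v_{5} = v_{3}  →  sig = [2:1]
  {1,2}:  v_{1} + v_{2} = v_{5}  →  sig = [2:1]
  {3,4}:  v_{3} + v_{4} = v_{1}  →  sig = [2:1]
  {5,6}:  v_{5} + v_{6} = v_{2}  →  sig = [2:1]
  {3,6}:  v_{3} + v_{6} = v_{0} + v_{2}  →  sig = [2:1,1]
  {0,2,4}:  v_{0} + v_{2} + v_{4} = 0  →  sig = [3:]

Hence PRS(X_Σ) =
    [2:]
    [2:1]
    [2:1]
    [2:1]
    [2:1]
    [2:1,1]
    [3:]


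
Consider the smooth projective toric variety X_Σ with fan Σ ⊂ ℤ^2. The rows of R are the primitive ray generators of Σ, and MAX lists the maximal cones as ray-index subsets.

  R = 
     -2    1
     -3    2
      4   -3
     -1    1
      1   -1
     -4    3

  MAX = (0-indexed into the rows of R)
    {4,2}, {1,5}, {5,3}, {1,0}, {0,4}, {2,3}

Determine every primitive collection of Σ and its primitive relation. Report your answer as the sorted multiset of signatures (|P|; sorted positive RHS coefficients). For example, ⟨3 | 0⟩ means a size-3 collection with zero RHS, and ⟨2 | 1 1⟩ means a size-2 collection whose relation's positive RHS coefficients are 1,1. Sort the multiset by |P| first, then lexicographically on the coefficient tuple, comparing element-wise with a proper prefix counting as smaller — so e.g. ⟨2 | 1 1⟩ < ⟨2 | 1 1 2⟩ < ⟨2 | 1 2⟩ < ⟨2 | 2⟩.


Σ has 9 primitive collections:

  P={2,5}:  v_{2} + v_{5} = 0  ⇒ sig = ⟨2 | 0⟩
  P={3,4}:  v_{3} + v_{4} = 0  ⇒ sig = ⟨2 | 0⟩
  P={0,3}:  v_{0} + v_{3} = v_{1}  ⇒ sig = ⟨2 | 1⟩
  P={1,2}:  v_{1} + v_{2} = v_{4}  ⇒ sig = ⟨2 | 1⟩
  P={1,3}:  v_{1} + v_{3} = v_{5}  ⇒ sig = ⟨2 | 1⟩
  P={1,4}:  v_{1} + v_{4} = v_{0}  ⇒ sig = ⟨2 | 1⟩
  P={4,5}:  v_{4} + v_{5} = v_{1}  ⇒ sig = ⟨2 | 1⟩
  P={0,2}:  v_{0} + v_{2} = 2·v_{4}  ⇒ sig = ⟨2 | 2⟩
  P={0,5}:  v_{0} + v_{5} = 2·v_{1}  ⇒ sig = ⟨2 | 2⟩

Sorted signature multiset PRS(X):
{ ⟨2 | 0⟩ ×2,  ⟨2 | 1⟩ ×5,  ⟨2 | 2⟩ ×2 }


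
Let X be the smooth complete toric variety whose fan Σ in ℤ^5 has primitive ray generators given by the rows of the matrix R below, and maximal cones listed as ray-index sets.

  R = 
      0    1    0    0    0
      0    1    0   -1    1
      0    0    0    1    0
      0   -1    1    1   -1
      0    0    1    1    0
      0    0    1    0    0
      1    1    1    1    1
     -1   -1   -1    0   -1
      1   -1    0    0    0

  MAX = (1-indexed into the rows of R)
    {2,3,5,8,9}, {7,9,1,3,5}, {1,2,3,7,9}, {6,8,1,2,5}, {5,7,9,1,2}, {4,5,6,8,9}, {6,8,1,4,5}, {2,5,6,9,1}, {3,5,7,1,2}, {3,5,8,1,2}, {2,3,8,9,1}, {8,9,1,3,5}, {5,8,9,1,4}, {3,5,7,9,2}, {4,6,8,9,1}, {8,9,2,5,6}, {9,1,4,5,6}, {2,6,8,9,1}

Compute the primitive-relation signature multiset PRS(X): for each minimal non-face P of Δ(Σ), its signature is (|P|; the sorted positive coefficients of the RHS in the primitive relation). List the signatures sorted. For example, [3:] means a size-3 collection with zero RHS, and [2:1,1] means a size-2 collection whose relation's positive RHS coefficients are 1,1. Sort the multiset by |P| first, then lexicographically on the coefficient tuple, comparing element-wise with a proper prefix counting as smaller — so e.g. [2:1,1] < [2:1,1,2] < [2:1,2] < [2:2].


Minimal non-faces — 9 found among 9 rays, 18 max cones:

  P = {2,4}:  v_{2} + v_{4} = v_{6}  →  sig = [2:1]
  P = {3,6}:  v_{3} + v_{6} = v_{5}  →  sig = [2:1]
  P = {7,8}:  v_{7} + v_{8} = v_{3}  →  sig = [2:1]
  P = {3,4}:  v_{3} + v_{4} = v_{1} + 2·v_{5} + v_{8} + v_{9}  →  sig = [2:1,1,1,2]
  P = {6,7}:  v_{6} + v_{7} = v_{1} + v_{2} + 2·v_{5} + v_{9}  →  sig = [2:1,1,1,2]
  P = {4,7}:  v_{4} + v_{7} = v_{1} + 2·v_{5} + v_{9}  →  sig = [2:1,1,2]
  P = {1,2,5,8,9}:  v_{1} + v_{2} + v_{5} + v_{8} + v_{9} = 0  →  sig = [5:]
  P = {1,2,3,5,9}:  v_{1} + v_{2} + v_{3} + v_{5} + v_{9} = v_{7}  →  sig = [5:1]
  P = {1,5,6,8,9}:  v_{1} + v_{5} + v_{6} + v_{8} + v_{9} = v_{4}  →  sig = [5:1]

so the primitive-relation signature multiset is
    |P|=2: 6 collections, coeffs (1), (1), (1), (1,1,1,2), (1,1,1,2), (1,1,2)
    |P|=5: 3 collections, coeffs (), (1), (1)


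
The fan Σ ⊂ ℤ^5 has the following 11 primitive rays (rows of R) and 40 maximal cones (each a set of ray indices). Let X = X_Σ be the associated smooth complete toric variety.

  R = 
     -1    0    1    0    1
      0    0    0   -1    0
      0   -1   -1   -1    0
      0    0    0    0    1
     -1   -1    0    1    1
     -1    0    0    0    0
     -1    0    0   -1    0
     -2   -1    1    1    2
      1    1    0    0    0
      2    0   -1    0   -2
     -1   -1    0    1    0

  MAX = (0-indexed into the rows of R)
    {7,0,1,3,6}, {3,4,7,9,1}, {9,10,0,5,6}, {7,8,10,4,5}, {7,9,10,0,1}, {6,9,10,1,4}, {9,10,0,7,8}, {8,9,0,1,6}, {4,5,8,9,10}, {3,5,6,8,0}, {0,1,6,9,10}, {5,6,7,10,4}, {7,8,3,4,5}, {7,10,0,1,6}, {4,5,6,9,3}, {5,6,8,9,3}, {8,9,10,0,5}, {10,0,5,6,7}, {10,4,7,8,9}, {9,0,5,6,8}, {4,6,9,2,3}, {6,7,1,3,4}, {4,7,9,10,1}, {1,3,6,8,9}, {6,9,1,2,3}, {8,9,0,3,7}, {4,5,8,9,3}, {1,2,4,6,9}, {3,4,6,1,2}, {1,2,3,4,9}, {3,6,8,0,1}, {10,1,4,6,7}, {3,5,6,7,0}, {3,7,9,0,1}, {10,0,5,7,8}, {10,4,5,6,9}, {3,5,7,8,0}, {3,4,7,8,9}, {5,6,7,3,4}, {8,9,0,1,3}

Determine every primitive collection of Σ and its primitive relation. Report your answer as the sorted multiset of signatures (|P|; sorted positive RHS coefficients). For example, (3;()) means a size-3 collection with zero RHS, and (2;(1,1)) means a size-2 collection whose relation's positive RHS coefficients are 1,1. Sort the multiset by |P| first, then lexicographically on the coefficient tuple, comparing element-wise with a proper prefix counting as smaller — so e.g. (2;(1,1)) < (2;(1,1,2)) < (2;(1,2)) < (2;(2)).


19 collections generate NE(X_Σ); each relation:

  P={0,4}:  v_{0} + v_{4} = v_{7}  ⇒ sig = (2;(1))
  P={1,5}:  v_{1} + v_{5} = v_{6}  ⇒ sig = (2;(1))
  P={3,10}:  v_{3} + v_{10} = v_{4}  ⇒ sig = (2;(1))
  P={2,5}:  v_{2} + v_{5} = v_{3} + v_{4} + 2·v_{6} + v_{9}  ⇒ sig = (2;(1,1,1,2))
  P={2,10}:  v_{2} + v_{10} = v_{1} + 2·v_{4} + v_{6} + v_{9}  ⇒ sig = (2;(1,1,1,2))
  P={2,8}:  v_{2} + v_{8} = 2·v_{3} + v_{6} + v_{9}  ⇒ sig = (2;(1,1,2))
  P={0,2}:  v_{0} + v_{2} = 2·v_{1} + v_{4}  ⇒ sig = (2;(1,2))
  P={2,7}:  v_{2} + v_{7} = 2·v_{1} + 2·v_{4}  ⇒ sig = (2;(2,2))
  P={1,8,10}:  v_{1} + v_{8} + v_{10} = 0  ⇒ sig = (3;())
  P={1,4,8}:  v_{1} + v_{4} + v_{8} = v_{3}  ⇒ sig = (3;(1))
  P={5,7,9}:  v_{5} + v_{7} + v_{9} = v_{10}  ⇒ sig = (3;(1))
  P={6,8,10}:  v_{6} + v_{8} + v_{10} = v_{5}  ⇒ sig = (3;(1))
  P={1,7,8}:  v_{1} + v_{7} + v_{8} = v_{0} + v_{3}  ⇒ sig = (3;(1,1))
  P={4,6,8}:  v_{4} + v_{6} + v_{8} = v_{3} + v_{5}  ⇒ sig = (3;(1,1))
  P={6,7,9}:  v_{6} + v_{7} + v_{9} = v_{1} + v_{10}  ⇒ sig = (3;(1,1))
  P={6,7,8}:  v_{6} + v_{7} + v_{8} = v_{0} + v_{3} + v_{5}  ⇒ sig = (3;(1,1,1))
  P={0,3,5,9}:  v_{0} + v_{3} + v_{5} + v_{9} = 0  ⇒ sig = (4;())
  P={0,3,6,9}:  v_{0} + v_{3} + v_{6} + v_{9} = v_{1}  ⇒ sig = (4;(1))
  P={1,3,4,6,9}:  v_{1} + v_{3} + v_{4} + v_{6} + v_{9} = v_{2}  ⇒ sig = (5;(1))

Hence PRS(X_Σ) =
    |P|=2: 8 collections, coeffs (1), (1), (1), (1,1,1,2), (1,1,1,2), (1,1,2), (1,2), (2,2)
    |P|=3: 8 collections, coeffs (), (1), (1), (1), (1,1), (1,1), (1,1), (1,1,1)
    |P|=4: 2 collections, coeffs (), (1)
    |P|=5: 1 collection, coeffs (1)


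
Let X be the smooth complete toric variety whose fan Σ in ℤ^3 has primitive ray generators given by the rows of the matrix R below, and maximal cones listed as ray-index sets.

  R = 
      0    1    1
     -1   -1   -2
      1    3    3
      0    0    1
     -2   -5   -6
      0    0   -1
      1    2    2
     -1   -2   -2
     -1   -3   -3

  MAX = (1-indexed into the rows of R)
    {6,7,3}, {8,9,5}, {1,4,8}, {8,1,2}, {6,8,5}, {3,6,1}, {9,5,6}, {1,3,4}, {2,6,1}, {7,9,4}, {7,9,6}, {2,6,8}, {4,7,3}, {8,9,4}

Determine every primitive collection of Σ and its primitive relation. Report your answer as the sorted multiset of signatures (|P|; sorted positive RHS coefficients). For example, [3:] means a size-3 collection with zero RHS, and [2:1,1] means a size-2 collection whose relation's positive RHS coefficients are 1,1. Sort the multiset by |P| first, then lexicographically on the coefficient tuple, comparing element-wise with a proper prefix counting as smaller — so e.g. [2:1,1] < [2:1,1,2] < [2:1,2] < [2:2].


Δ(Σ) — 9 vertices, 17 min non-faces:

  • {3,9}:  v_{3} + v_{9} = 0 — sig = [2:]
  • {4,6}:  v_{4} + v_{6} = 0 — sig = [2:]
  • {7,8}:  v_{7} + v_{8} = 0 — sig = [2:]
  • {1,7}:  v_{1} + v_{7} = v_{3} — sig = [2:1]
  • {1,9}:  v_{1} + v_{9} = v_{8} — sig = [2:1]
  • {3,8}:  v_{3} + v_{8} = v_{1} — sig = [2:1]
  • {2,4}:  v_{2} + v_{4} = v_{1} + v_{8} — sig = [2:1,1]
  • {2,7}:  v_{2} + v_{7} = v_{1} + v_{6} — sig = [2:1,1]
  • {3,5}:  v_{3} + v_{5} = v_{6} + v_{8} — sig = [2:1,1]
  • {4,5}:  v_{4} + v_{5} = v_{8} + v_{9} — sig = [2:1,1]
  • {5,7}:  v_{5} + v_{7} = v_{6} + v_{9} — sig = [2:1,1]
  • {1,5}:  v_{1} + v_{5} = v_{6} + 2·v_{8} — sig = [2:1,2]
  • {2,3}:  v_{2} + v_{3} = 2·v_{1} + v_{6} — sig = [2:1,2]
  • {2,9}:  v_{2} + v_{9} = v_{6} + 2·v_{8} — sig = [2:1,2]
  • {2,5}:  v_{2} + v_{5} = 2·v_{6} + 3·v_{8} — sig = [2:2,3]
  • {1,6,8}:  v_{1} + v_{6} + v_{8} = v_{2} — sig = [3:1]
  • {6,8,9}:  v_{6} + v_{8} + v_{9} = v_{5} — sig = [3:1]

Signatures (|P|; sorted positive RHS coefficients), sorted:
    [2:]
    [2:]
    [2:]
    [2:1]
    [2:1]
    [2:1]
    [2:1,1]
    [2:1,1]
    [2:1,1]
    [2:1,1]
    [2:1,1]
    [2:1,2]
    [2:1,2]
    [2:1,2]
    [2:2,3]
    [3:1]
    [3:1]


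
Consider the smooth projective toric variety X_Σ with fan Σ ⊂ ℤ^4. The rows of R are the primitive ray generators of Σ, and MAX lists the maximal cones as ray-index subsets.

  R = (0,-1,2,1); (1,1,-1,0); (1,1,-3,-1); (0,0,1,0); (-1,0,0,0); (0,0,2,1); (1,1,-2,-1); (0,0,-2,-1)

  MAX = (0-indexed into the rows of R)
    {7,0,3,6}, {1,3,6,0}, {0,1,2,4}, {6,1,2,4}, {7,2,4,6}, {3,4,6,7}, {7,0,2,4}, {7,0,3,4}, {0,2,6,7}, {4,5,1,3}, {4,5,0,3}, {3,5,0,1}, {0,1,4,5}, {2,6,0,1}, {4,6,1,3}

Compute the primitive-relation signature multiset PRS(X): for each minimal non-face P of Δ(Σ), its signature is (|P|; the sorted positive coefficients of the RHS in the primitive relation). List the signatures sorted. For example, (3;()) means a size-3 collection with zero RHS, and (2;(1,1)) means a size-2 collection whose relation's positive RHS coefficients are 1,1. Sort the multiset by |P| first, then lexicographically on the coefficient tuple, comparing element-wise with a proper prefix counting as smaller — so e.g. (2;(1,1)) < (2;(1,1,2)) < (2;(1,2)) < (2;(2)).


Minimal non-faces — 7 found among 8 rays, 15 max cones:

  P = {5,7}:  v_{5} + v_{7} = 0 — sig = (2;())
  P = {1,7}:  v_{1} + v_{7} = v_{2} — sig = (2;(1))
  P = {2,3}:  v_{2} + v_{3} = v_{6} — sig = (2;(1))
  P = {2,5}:  v_{2} + v_{5} = v_{1} — sig = (2;(1))
  P = {5,6}:  v_{5} + v_{6} = v_{1} + v_{3} — sig = (2;(1,1))
  P = {0,4,6}:  v_{0} + v_{4} + v_{6} = 0 — sig = (3;())
  P = {0,1,3,4}:  v_{0} + v_{1} + v_{3} + v_{4} = v_{5} — sig = (4;(1))

so the primitive-relation signature multiset is
    |P|=2: 5 collections, coeffs (), (1), (1), (1), (1,1)
    |P|=3: 1 collection, coeffs ()
    |P|=4: 1 collection, coeffs (1)


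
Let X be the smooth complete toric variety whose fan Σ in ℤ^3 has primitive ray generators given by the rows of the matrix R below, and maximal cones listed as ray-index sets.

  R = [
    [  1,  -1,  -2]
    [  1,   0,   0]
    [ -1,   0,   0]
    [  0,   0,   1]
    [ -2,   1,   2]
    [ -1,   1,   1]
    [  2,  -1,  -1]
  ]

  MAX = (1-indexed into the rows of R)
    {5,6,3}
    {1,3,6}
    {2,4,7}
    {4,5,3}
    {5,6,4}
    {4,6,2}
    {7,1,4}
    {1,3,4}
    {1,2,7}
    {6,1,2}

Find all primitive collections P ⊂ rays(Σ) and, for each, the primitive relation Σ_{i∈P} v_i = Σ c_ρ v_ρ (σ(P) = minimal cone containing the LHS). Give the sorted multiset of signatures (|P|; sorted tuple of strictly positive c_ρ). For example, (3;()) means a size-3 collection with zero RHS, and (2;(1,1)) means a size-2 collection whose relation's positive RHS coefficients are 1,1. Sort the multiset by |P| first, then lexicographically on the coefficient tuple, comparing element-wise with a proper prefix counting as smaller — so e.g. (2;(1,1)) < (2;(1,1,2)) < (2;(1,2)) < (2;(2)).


Primitive collections (9):

  P={2,3}:  v_{2} + v_{3} = 0  →  sig = (2;())
  P={1,5}:  v_{1} + v_{5} = v_{3}  →  sig = (2;(1))
  P={5,7}:  v_{5} + v_{7} = v_{4}  →  sig = (2;(1))
  P={6,7}:  v_{6} + v_{7} = v_{2}  →  sig = (2;(1))
  P={2,5}:  v_{2} + v_{5} = v_{4} + v_{6}  →  sig = (2;(1,1))
  P={3,7}:  v_{3} + v_{7} = v_{1} + v_{4}  →  sig = (2;(1,1))
  P={1,4,6}:  v_{1} + v_{4} + v_{6} = 0  →  sig = (3;())
  P={1,2,4}:  v_{1} + v_{2} + v_{4} = v_{7}  →  sig = (3;(1))
  P={3,4,6}:  v_{3} + v_{4} + v_{6} = v_{5}  →  sig = (3;(1))

so the primitive-relation signature multiset is
    (2;())
    (2;(1))
    (2;(1))
    (2;(1))
    (2;(1,1))
    (2;(1,1))
    (3;())
    (3;(1))
    (3;(1))


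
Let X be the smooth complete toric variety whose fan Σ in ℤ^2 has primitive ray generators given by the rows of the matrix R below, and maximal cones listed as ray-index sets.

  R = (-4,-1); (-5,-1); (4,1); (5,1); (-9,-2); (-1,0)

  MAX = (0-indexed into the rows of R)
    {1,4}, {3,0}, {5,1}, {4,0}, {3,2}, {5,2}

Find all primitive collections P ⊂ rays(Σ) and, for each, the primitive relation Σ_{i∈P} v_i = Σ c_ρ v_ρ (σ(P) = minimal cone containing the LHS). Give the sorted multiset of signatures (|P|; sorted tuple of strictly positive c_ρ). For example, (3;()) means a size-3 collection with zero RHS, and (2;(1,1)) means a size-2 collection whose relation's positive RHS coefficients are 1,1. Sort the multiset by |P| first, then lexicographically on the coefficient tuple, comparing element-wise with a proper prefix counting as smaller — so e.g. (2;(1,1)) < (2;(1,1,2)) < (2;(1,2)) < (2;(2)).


Δ(Σ) — 6 vertices, 9 min non-faces:

  P={0,2}:  v_{0} + v_{2} = 0  →  sig = (2;())
  P={1,3}:  v_{1} + v_{3} = 0  →  sig = (2;())
  P={0,1}:  v_{0} + v_{1} = v_{4}  →  sig = (2;(1))
  P={0,5}:  v_{0} + v_{5} = v_{1}  →  sig = (2;(1))
  P={1,2}:  v_{1} + v_{2} = v_{5}  →  sig = (2;(1))
  P={2,4}:  v_{2} + v_{4} = v_{1}  →  sig = (2;(1))
  P={3,4}:  v_{3} + v_{4} = v_{0}  →  sig = (2;(1))
  P={3,5}:  v_{3} + v_{5} = v_{2}  →  sig = (2;(1))
  P={4,5}:  v_{4} + v_{5} = 2·v_{1}  →  sig = (2;(2))

so the primitive-relation signature multiset is
    (2;())
    (2;())
    (2;(1))
    (2;(1))
    (2;(1))
    (2;(1))
    (2;(1))
    (2;(1))
    (2;(2))


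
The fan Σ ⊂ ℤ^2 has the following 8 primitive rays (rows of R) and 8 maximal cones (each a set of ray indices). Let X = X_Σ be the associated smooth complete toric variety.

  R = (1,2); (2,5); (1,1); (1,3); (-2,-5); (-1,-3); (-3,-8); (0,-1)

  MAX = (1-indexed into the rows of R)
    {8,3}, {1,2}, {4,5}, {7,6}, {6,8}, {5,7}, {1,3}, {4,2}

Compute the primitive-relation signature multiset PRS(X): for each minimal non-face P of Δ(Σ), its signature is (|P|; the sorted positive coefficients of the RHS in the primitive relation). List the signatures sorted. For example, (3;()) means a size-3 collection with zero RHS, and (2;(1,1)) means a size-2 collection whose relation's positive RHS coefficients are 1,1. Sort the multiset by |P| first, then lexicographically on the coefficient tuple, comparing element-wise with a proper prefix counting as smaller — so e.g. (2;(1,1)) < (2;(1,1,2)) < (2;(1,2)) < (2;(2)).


20 collections generate NE(X_Σ); each relation:

  P={2,5}:  v_{2} + v_{5} = 0 — sig = (2;())
  P={4,6}:  v_{4} + v_{6} = 0 — sig = (2;())
  P={1,4}:  v_{1} + v_{4} = v_{2} — sig = (2;(1))
  P={1,5}:  v_{1} + v_{5} = v_{6} — sig = (2;(1))
  P={1,6}:  v_{1} + v_{6} = v_{8} — sig = (2;(1))
  P={1,8}:  v_{1} + v_{8} = v_{3} — sig = (2;(1))
  P={2,6}:  v_{2} + v_{6} = v_{1} — sig = (2;(1))
  P={2,7}:  v_{2} + v_{7} = v_{6} — sig = (2;(1))
  P={4,7}:  v_{4} + v_{7} = v_{5} — sig = (2;(1))
  P={4,8}:  v_{4} + v_{8} = v_{1} — sig = (2;(1))
  P={5,6}:  v_{5} + v_{6} = v_{7} — sig = (2;(1))
  P={3,5}:  v_{3} + v_{5} = v_{6} + v_{8} — sig = (2;(1,1))
  P={3,7}:  v_{3} + v_{7} = 2·v_{6} + v_{8} — sig = (2;(1,2))
  P={1,7}:  v_{1} + v_{7} = 2·v_{6} — sig = (2;(2))
  P={2,8}:  v_{2} + v_{8} = 2·v_{1} — sig = (2;(2))
  P={3,4}:  v_{3} + v_{4} = 2·v_{1} — sig = (2;(2))
  P={3,6}:  v_{3} + v_{6} = 2·v_{8} — sig = (2;(2))
  P={5,8}:  v_{5} + v_{8} = 2·v_{6} — sig = (2;(2))
  P={2,3}:  v_{2} + v_{3} = 3·v_{1} — sig = (2;(3))
  P={7,8}:  v_{7} + v_{8} = 3·v_{6} — sig = (2;(3))

Signatures (|P|; sorted positive RHS coefficients), sorted:
    (2;())
    (2;())
    (2;(1))
    (2;(1))
    (2;(1))
    (2;(1))
    (2;(1))
    (2;(1))
    (2;(1))
    (2;(1))
    (2;(1))
    (2;(1,1))
    (2;(1,2))
    (2;(2))
    (2;(2))
    (2;(2))
    (2;(2))
    (2;(2))
    (2;(3))
    (2;(3))
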